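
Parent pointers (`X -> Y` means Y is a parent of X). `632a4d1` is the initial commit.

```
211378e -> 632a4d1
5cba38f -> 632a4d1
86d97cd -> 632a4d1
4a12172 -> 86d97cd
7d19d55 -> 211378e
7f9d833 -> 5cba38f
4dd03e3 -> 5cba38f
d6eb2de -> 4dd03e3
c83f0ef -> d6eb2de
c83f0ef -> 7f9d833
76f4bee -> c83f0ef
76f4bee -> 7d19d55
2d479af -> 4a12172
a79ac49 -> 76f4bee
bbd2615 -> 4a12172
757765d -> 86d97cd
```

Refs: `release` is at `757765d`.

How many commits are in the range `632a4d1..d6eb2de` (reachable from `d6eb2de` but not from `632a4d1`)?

3

Reachable from d6eb2de: {4dd03e3, 5cba38f, 632a4d1, d6eb2de}.
Reachable from 632a4d1: {632a4d1}.
In d6eb2de's history but not 632a4d1's: {4dd03e3, 5cba38f, d6eb2de} — 3 commits.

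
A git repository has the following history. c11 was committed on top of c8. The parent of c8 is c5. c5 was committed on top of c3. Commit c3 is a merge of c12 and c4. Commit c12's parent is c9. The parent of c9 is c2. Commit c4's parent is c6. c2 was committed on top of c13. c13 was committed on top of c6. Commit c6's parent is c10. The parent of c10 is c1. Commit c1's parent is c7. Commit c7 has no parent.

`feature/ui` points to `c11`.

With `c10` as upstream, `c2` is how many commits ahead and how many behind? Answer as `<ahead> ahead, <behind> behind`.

Reachable from c2: {c1, c10, c13, c2, c6, c7}.
Reachable from c10: {c1, c10, c7}.
Only in c2's history (ahead): {c13, c2, c6} — 3.
Only in c10's history (behind): {} — 0.

3 ahead, 0 behind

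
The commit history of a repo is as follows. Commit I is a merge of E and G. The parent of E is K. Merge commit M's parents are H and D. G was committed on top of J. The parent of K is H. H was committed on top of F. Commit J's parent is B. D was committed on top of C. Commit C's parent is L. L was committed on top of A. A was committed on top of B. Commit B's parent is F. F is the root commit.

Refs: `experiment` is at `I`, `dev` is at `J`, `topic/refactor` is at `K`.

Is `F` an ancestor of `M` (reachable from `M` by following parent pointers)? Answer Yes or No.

Yes

Ancestors of M (commits reachable by following parents): {A, B, C, D, F, H, L, M}.
F is in that set, so it is an ancestor of M.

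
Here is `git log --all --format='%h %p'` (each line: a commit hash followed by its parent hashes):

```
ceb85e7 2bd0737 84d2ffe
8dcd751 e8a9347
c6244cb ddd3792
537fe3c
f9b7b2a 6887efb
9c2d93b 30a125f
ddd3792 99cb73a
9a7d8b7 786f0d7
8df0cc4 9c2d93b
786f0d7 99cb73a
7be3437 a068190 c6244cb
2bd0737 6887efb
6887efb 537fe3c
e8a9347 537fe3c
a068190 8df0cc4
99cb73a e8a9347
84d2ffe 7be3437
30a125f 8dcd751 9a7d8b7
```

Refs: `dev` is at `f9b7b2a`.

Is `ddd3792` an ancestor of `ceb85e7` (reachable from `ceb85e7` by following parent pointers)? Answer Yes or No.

Yes

Ancestors of ceb85e7 (commits reachable by following parents): {2bd0737, 30a125f, 537fe3c, 6887efb, 786f0d7, 7be3437, 84d2ffe, 8dcd751, 8df0cc4, 99cb73a, 9a7d8b7, 9c2d93b, a068190, c6244cb, ceb85e7, ddd3792, e8a9347}.
ddd3792 is in that set, so it is an ancestor of ceb85e7.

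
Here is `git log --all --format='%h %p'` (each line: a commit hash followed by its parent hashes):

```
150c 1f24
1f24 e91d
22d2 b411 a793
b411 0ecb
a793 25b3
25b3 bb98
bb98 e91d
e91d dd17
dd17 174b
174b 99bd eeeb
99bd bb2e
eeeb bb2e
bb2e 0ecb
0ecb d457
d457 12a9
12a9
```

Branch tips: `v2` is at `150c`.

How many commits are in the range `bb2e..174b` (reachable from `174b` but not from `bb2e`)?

3

Reachable from 174b: {0ecb, 12a9, 174b, 99bd, bb2e, d457, eeeb}.
Reachable from bb2e: {0ecb, 12a9, bb2e, d457}.
In 174b's history but not bb2e's: {174b, 99bd, eeeb} — 3 commits.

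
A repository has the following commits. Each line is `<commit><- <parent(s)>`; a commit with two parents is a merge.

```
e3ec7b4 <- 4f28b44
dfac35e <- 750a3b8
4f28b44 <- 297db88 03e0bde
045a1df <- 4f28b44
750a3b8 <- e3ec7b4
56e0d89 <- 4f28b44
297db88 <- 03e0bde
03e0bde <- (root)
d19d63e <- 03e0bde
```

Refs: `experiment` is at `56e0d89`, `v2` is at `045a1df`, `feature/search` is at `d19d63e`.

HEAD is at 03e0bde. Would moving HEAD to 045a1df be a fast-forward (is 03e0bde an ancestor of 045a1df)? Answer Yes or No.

A fast-forward from 03e0bde to 045a1df is possible iff 03e0bde is an ancestor of 045a1df.
Ancestors of 045a1df: {03e0bde, 045a1df, 297db88, 4f28b44}.
03e0bde is among them, so fast-forward is possible.

Yes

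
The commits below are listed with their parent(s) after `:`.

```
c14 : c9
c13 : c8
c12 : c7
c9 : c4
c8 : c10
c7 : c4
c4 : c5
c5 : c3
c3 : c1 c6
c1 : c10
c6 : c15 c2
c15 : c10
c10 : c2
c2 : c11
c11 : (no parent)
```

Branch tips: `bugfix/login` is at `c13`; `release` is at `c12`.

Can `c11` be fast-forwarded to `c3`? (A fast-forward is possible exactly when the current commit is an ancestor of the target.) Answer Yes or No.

A fast-forward from c11 to c3 is possible iff c11 is an ancestor of c3.
Ancestors of c3: {c1, c10, c11, c15, c2, c3, c6}.
c11 is among them, so fast-forward is possible.

Yes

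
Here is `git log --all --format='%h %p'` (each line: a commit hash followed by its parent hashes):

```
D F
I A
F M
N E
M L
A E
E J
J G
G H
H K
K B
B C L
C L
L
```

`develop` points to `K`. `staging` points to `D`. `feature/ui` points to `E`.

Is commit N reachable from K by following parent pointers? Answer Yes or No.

Ancestors of K: {B, C, K, L}.
N is not in that set, so it is not an ancestor of K.

No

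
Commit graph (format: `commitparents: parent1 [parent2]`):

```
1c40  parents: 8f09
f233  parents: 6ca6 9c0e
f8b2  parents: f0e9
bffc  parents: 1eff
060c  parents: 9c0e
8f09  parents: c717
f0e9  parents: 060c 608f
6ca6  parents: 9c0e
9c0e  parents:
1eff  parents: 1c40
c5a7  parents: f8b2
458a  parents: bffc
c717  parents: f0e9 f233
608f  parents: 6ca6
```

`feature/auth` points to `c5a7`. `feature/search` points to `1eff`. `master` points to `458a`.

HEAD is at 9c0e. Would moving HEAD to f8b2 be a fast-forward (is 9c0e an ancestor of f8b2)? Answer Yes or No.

Yes

A fast-forward from 9c0e to f8b2 is possible iff 9c0e is an ancestor of f8b2.
Ancestors of f8b2: {060c, 608f, 6ca6, 9c0e, f0e9, f8b2}.
9c0e is among them, so fast-forward is possible.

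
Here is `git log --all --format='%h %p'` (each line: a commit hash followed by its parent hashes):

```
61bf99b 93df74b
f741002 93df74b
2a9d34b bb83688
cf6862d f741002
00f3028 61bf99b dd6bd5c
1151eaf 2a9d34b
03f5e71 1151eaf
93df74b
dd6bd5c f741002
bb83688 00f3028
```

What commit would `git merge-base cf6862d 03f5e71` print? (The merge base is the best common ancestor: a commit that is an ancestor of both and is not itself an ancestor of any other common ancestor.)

f741002

Ancestors of cf6862d: {93df74b, cf6862d, f741002}.
Ancestors of 03f5e71: {00f3028, 03f5e71, 1151eaf, 2a9d34b, 61bf99b, 93df74b, bb83688, dd6bd5c, f741002}.
Common ancestors: {93df74b, f741002}.
Among these, f741002 is not an ancestor of any other common ancestor — it is the merge base.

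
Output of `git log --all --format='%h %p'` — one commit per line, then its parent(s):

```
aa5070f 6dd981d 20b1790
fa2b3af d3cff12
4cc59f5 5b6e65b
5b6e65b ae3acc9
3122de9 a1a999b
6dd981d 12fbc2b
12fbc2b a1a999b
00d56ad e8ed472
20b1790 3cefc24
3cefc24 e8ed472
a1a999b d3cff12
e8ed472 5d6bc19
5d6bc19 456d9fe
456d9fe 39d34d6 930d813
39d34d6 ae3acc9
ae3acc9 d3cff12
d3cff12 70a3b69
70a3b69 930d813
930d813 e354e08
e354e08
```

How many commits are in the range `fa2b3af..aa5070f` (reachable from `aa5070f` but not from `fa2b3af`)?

11

Reachable from aa5070f: {12fbc2b, 20b1790, 39d34d6, 3cefc24, 456d9fe, 5d6bc19, 6dd981d, 70a3b69, 930d813, a1a999b, aa5070f, ae3acc9, d3cff12, e354e08, e8ed472}.
Reachable from fa2b3af: {70a3b69, 930d813, d3cff12, e354e08, fa2b3af}.
In aa5070f's history but not fa2b3af's: {12fbc2b, 20b1790, 39d34d6, 3cefc24, 456d9fe, 5d6bc19, 6dd981d, a1a999b, aa5070f, ae3acc9, e8ed472} — 11 commits.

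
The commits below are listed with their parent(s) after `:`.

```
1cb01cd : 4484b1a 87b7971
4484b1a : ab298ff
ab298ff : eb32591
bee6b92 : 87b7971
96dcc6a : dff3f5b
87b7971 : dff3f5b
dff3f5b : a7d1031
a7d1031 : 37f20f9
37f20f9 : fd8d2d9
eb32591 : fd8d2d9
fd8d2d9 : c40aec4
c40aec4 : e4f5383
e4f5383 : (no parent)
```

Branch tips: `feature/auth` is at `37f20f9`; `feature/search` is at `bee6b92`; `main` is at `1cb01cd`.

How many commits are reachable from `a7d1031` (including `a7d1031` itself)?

5

Walking parent pointers from a7d1031: reachable set = {37f20f9, a7d1031, c40aec4, e4f5383, fd8d2d9}.
That is 5 commits.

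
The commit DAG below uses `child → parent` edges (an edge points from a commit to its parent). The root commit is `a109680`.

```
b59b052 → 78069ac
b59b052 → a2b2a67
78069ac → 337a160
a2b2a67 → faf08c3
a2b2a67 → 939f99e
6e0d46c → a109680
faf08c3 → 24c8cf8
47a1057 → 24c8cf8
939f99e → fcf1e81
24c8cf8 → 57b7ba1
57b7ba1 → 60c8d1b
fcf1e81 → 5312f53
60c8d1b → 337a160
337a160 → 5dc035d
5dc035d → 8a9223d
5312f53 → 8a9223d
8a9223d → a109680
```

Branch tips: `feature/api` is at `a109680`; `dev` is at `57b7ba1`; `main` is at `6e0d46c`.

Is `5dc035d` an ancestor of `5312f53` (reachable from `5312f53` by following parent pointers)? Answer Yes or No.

Ancestors of 5312f53: {5312f53, 8a9223d, a109680}.
5dc035d is not in that set, so it is not an ancestor of 5312f53.

No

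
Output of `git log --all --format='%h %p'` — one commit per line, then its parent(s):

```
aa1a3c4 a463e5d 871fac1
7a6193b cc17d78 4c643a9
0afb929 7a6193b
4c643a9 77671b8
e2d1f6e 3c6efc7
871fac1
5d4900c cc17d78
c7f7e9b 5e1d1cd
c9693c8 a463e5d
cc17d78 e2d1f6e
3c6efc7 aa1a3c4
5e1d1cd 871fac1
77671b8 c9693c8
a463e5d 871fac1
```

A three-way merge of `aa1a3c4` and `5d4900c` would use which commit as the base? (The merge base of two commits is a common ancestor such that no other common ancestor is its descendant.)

aa1a3c4

Ancestors of aa1a3c4: {871fac1, a463e5d, aa1a3c4}.
Ancestors of 5d4900c: {3c6efc7, 5d4900c, 871fac1, a463e5d, aa1a3c4, cc17d78, e2d1f6e}.
Common ancestors: {871fac1, a463e5d, aa1a3c4}.
Among these, aa1a3c4 is not an ancestor of any other common ancestor — it is the merge base.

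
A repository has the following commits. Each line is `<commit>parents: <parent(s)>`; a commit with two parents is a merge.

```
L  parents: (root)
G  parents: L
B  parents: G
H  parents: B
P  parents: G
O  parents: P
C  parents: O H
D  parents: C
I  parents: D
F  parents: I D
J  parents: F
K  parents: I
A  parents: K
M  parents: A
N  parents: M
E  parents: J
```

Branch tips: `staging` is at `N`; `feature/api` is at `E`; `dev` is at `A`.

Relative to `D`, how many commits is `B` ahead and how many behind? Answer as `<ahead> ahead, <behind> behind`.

0 ahead, 5 behind

Reachable from B: {B, G, L}.
Reachable from D: {B, C, D, G, H, L, O, P}.
Only in B's history (ahead): {} — 0.
Only in D's history (behind): {C, D, H, O, P} — 5.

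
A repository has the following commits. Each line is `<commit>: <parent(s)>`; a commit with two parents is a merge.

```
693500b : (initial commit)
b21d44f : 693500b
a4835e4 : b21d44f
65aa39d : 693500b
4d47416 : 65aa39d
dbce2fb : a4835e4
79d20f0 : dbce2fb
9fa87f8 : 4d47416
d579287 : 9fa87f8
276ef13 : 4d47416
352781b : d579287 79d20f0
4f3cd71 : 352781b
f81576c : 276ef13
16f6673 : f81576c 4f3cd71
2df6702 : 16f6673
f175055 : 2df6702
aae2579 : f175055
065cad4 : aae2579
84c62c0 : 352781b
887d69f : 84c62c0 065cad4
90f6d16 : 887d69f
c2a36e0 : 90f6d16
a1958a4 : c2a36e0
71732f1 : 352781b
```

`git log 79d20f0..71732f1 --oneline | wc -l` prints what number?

Reachable from 71732f1: {352781b, 4d47416, 65aa39d, 693500b, 71732f1, 79d20f0, 9fa87f8, a4835e4, b21d44f, d579287, dbce2fb}.
Reachable from 79d20f0: {693500b, 79d20f0, a4835e4, b21d44f, dbce2fb}.
In 71732f1's history but not 79d20f0's: {352781b, 4d47416, 65aa39d, 71732f1, 9fa87f8, d579287} — 6 commits.

6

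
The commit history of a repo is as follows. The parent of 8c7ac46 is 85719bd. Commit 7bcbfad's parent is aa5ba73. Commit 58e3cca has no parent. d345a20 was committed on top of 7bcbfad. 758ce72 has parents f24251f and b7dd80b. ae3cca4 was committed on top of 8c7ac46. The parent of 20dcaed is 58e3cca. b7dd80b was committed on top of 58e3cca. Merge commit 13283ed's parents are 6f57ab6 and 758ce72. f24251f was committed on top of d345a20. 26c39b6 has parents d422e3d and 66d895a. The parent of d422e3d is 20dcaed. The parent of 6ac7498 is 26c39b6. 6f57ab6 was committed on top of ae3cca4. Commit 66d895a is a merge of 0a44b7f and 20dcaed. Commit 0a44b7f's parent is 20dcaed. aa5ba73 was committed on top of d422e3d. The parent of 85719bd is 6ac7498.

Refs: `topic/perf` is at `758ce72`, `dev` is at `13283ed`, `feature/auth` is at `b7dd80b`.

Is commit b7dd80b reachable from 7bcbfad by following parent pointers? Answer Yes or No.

Ancestors of 7bcbfad: {20dcaed, 58e3cca, 7bcbfad, aa5ba73, d422e3d}.
b7dd80b is not in that set, so it is not an ancestor of 7bcbfad.

No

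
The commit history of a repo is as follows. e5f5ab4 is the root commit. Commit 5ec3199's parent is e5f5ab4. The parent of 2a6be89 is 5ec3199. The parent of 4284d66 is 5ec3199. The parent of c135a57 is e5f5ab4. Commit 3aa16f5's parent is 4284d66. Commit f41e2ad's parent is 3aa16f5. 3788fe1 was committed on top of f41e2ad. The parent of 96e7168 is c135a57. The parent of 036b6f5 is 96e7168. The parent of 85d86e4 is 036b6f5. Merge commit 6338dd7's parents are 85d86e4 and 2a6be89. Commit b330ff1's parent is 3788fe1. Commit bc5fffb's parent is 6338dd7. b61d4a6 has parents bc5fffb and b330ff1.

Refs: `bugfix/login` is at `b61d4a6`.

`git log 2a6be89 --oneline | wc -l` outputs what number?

Walking parent pointers from 2a6be89: reachable set = {2a6be89, 5ec3199, e5f5ab4}.
That is 3 commits.

3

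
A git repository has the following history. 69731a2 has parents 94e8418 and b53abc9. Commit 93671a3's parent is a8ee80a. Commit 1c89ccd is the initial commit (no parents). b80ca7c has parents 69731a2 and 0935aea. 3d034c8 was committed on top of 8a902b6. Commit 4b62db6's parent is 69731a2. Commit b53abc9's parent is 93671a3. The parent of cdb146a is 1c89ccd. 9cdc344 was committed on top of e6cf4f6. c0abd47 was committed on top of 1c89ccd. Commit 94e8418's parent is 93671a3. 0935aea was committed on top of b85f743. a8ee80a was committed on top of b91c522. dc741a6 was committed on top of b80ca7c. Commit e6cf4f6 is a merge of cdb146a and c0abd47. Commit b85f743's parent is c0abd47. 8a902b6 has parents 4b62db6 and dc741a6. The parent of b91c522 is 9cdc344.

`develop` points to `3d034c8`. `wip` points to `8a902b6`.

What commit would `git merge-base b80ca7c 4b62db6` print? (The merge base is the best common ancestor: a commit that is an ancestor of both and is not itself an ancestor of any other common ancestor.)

69731a2

Ancestors of b80ca7c: {0935aea, 1c89ccd, 69731a2, 93671a3, 94e8418, 9cdc344, a8ee80a, b53abc9, b80ca7c, b85f743, b91c522, c0abd47, cdb146a, e6cf4f6}.
Ancestors of 4b62db6: {1c89ccd, 4b62db6, 69731a2, 93671a3, 94e8418, 9cdc344, a8ee80a, b53abc9, b91c522, c0abd47, cdb146a, e6cf4f6}.
Common ancestors: {1c89ccd, 69731a2, 93671a3, 94e8418, 9cdc344, a8ee80a, b53abc9, b91c522, c0abd47, cdb146a, e6cf4f6}.
Among these, 69731a2 is not an ancestor of any other common ancestor — it is the merge base.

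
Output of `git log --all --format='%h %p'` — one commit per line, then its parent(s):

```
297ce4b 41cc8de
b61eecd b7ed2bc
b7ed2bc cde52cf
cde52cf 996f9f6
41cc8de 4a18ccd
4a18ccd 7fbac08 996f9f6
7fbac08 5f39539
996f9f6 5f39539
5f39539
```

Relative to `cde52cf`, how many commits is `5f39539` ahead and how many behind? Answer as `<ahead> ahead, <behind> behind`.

Reachable from 5f39539: {5f39539}.
Reachable from cde52cf: {5f39539, 996f9f6, cde52cf}.
Only in 5f39539's history (ahead): {} — 0.
Only in cde52cf's history (behind): {996f9f6, cde52cf} — 2.

0 ahead, 2 behind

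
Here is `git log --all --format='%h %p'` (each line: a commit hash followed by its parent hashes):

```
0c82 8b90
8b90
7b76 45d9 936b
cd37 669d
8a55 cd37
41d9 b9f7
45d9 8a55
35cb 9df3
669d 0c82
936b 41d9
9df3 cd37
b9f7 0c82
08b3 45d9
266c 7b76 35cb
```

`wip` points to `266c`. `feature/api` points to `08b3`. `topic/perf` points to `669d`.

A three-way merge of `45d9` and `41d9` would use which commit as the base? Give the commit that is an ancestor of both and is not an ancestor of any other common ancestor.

Ancestors of 45d9: {0c82, 45d9, 669d, 8a55, 8b90, cd37}.
Ancestors of 41d9: {0c82, 41d9, 8b90, b9f7}.
Common ancestors: {0c82, 8b90}.
Among these, 0c82 is not an ancestor of any other common ancestor — it is the merge base.

0c82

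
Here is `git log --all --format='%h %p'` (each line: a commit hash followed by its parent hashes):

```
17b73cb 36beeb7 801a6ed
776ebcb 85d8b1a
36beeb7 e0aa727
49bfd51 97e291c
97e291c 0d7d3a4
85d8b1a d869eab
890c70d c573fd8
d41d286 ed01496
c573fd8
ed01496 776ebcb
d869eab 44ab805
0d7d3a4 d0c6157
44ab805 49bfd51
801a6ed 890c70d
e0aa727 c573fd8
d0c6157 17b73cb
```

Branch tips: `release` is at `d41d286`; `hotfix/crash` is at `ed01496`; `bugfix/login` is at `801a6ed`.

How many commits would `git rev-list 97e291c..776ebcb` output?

Reachable from 776ebcb: {0d7d3a4, 17b73cb, 36beeb7, 44ab805, 49bfd51, 776ebcb, 801a6ed, 85d8b1a, 890c70d, 97e291c, c573fd8, d0c6157, d869eab, e0aa727}.
Reachable from 97e291c: {0d7d3a4, 17b73cb, 36beeb7, 801a6ed, 890c70d, 97e291c, c573fd8, d0c6157, e0aa727}.
In 776ebcb's history but not 97e291c's: {44ab805, 49bfd51, 776ebcb, 85d8b1a, d869eab} — 5 commits.

5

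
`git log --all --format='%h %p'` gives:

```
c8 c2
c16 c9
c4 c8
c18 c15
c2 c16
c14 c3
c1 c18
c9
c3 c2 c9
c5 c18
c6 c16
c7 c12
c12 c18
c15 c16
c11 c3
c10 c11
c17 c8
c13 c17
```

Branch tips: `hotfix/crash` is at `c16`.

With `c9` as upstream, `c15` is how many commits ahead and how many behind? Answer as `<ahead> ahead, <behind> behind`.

2 ahead, 0 behind

Reachable from c15: {c15, c16, c9}.
Reachable from c9: {c9}.
Only in c15's history (ahead): {c15, c16} — 2.
Only in c9's history (behind): {} — 0.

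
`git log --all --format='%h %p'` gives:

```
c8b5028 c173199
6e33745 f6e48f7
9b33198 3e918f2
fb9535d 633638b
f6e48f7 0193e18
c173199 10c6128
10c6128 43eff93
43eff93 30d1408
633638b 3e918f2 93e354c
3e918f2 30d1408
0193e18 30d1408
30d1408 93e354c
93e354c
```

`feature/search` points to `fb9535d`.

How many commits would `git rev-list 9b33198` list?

4

Walking parent pointers from 9b33198: reachable set = {30d1408, 3e918f2, 93e354c, 9b33198}.
That is 4 commits.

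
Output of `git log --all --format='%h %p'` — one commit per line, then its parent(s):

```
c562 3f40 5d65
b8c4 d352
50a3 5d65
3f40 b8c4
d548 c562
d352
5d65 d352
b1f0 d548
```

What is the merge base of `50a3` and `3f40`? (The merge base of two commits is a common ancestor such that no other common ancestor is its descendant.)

Ancestors of 50a3: {50a3, 5d65, d352}.
Ancestors of 3f40: {3f40, b8c4, d352}.
Common ancestors: {d352}.
The only common ancestor is d352, so it is the merge base.

d352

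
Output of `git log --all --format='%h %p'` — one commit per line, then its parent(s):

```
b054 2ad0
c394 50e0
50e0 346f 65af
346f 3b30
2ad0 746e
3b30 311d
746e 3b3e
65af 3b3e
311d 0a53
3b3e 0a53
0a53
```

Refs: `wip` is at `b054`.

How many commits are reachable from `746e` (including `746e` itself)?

Walking parent pointers from 746e: reachable set = {0a53, 3b3e, 746e}.
That is 3 commits.

3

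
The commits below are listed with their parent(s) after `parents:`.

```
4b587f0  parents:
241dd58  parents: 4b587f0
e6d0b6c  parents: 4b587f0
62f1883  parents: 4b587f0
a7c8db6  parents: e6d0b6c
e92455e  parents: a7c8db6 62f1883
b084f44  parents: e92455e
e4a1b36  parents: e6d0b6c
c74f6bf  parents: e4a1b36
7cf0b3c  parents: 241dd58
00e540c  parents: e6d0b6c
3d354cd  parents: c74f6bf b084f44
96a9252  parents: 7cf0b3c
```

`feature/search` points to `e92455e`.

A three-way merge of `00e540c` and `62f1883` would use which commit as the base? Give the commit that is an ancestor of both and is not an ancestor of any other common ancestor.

Ancestors of 00e540c: {00e540c, 4b587f0, e6d0b6c}.
Ancestors of 62f1883: {4b587f0, 62f1883}.
Common ancestors: {4b587f0}.
The only common ancestor is 4b587f0, so it is the merge base.

4b587f0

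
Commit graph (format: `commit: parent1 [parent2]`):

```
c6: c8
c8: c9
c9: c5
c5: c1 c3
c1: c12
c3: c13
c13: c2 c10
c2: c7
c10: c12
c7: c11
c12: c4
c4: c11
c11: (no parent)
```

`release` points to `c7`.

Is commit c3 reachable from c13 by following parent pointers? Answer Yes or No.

No

Ancestors of c13: {c10, c11, c12, c13, c2, c4, c7}.
c3 is not in that set, so it is not an ancestor of c13.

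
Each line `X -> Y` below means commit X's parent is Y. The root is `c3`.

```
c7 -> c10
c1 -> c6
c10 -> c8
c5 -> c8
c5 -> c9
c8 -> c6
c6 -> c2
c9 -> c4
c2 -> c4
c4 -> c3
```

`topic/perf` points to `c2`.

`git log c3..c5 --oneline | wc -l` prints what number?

Reachable from c5: {c2, c3, c4, c5, c6, c8, c9}.
Reachable from c3: {c3}.
In c5's history but not c3's: {c2, c4, c5, c6, c8, c9} — 6 commits.

6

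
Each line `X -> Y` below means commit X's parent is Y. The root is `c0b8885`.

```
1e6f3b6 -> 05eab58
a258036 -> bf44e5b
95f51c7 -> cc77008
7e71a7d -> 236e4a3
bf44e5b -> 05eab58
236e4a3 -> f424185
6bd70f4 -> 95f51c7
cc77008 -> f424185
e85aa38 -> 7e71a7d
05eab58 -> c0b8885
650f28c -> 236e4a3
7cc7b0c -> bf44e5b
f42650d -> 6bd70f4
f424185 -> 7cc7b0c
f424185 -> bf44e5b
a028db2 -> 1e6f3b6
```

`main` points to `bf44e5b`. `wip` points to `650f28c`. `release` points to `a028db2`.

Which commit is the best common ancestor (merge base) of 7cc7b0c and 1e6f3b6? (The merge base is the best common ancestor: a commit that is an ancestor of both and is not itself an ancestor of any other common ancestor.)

05eab58

Ancestors of 7cc7b0c: {05eab58, 7cc7b0c, bf44e5b, c0b8885}.
Ancestors of 1e6f3b6: {05eab58, 1e6f3b6, c0b8885}.
Common ancestors: {05eab58, c0b8885}.
Among these, 05eab58 is not an ancestor of any other common ancestor — it is the merge base.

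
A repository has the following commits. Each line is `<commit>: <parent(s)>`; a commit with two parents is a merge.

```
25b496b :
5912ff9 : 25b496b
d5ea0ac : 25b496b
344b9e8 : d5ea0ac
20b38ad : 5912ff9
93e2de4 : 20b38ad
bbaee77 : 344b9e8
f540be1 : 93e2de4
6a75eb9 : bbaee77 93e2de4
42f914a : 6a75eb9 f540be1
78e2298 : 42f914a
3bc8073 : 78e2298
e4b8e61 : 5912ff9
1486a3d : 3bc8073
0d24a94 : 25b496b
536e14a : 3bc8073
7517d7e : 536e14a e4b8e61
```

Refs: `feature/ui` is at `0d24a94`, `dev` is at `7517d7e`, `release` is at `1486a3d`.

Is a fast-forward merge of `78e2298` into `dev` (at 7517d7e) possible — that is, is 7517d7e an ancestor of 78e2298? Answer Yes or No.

No

A fast-forward from 7517d7e to 78e2298 is possible iff 7517d7e is an ancestor of 78e2298.
Ancestors of 78e2298: {20b38ad, 25b496b, 344b9e8, 42f914a, 5912ff9, 6a75eb9, 78e2298, 93e2de4, bbaee77, d5ea0ac, f540be1}.
7517d7e is not among them, so fast-forward is not possible.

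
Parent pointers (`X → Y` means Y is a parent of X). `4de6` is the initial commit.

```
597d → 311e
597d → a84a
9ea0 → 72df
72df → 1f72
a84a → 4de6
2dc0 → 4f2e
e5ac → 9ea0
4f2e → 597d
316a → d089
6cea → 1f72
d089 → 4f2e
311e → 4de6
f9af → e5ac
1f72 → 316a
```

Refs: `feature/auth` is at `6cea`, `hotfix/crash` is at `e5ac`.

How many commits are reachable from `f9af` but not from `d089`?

Reachable from f9af: {1f72, 311e, 316a, 4de6, 4f2e, 597d, 72df, 9ea0, a84a, d089, e5ac, f9af}.
Reachable from d089: {311e, 4de6, 4f2e, 597d, a84a, d089}.
In f9af's history but not d089's: {1f72, 316a, 72df, 9ea0, e5ac, f9af} — 6 commits.

6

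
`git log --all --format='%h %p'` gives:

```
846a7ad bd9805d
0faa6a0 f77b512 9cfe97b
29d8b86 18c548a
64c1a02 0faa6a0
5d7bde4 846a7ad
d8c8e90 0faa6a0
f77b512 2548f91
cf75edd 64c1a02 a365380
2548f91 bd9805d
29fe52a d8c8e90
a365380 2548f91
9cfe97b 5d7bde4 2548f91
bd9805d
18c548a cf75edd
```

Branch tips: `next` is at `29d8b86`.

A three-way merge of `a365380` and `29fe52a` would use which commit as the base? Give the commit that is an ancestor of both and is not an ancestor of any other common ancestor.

Ancestors of a365380: {2548f91, a365380, bd9805d}.
Ancestors of 29fe52a: {0faa6a0, 2548f91, 29fe52a, 5d7bde4, 846a7ad, 9cfe97b, bd9805d, d8c8e90, f77b512}.
Common ancestors: {2548f91, bd9805d}.
Among these, 2548f91 is not an ancestor of any other common ancestor — it is the merge base.

2548f91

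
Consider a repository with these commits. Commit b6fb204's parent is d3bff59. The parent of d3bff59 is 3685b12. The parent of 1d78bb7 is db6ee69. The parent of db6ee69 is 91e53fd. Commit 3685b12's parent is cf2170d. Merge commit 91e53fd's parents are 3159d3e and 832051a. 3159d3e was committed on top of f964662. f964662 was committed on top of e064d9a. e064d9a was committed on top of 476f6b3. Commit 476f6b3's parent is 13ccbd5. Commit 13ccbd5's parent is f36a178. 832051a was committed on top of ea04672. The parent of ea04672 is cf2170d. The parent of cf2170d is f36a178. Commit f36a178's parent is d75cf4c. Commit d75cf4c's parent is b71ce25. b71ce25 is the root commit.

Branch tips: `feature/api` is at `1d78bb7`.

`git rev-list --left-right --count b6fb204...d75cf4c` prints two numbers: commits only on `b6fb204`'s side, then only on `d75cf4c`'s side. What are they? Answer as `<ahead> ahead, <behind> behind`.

Reachable from b6fb204: {3685b12, b6fb204, b71ce25, cf2170d, d3bff59, d75cf4c, f36a178}.
Reachable from d75cf4c: {b71ce25, d75cf4c}.
Only in b6fb204's history (ahead): {3685b12, b6fb204, cf2170d, d3bff59, f36a178} — 5.
Only in d75cf4c's history (behind): {} — 0.

5 ahead, 0 behind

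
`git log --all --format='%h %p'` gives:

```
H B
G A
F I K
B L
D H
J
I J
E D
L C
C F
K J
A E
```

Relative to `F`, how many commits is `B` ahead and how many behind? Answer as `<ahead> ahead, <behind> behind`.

Reachable from B: {B, C, F, I, J, K, L}.
Reachable from F: {F, I, J, K}.
Only in B's history (ahead): {B, C, L} — 3.
Only in F's history (behind): {} — 0.

3 ahead, 0 behind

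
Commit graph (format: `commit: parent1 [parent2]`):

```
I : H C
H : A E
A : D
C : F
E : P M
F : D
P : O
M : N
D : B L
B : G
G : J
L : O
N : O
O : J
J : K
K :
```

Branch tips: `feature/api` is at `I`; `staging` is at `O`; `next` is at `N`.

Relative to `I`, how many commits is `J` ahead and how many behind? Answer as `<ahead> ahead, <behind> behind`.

0 ahead, 14 behind

Reachable from J: {J, K}.
Reachable from I: {A, B, C, D, E, F, G, H, I, J, K, L, M, N, O, P}.
Only in J's history (ahead): {} — 0.
Only in I's history (behind): {A, B, C, D, E, F, G, H, I, L, M, N, O, P} — 14.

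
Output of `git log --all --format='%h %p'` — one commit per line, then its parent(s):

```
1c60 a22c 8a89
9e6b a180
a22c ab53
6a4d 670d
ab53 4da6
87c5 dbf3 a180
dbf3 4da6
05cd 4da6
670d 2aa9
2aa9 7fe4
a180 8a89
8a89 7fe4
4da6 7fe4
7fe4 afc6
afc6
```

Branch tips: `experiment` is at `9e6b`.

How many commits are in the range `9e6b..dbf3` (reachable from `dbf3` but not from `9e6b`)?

Reachable from dbf3: {4da6, 7fe4, afc6, dbf3}.
Reachable from 9e6b: {7fe4, 8a89, 9e6b, a180, afc6}.
In dbf3's history but not 9e6b's: {4da6, dbf3} — 2 commits.

2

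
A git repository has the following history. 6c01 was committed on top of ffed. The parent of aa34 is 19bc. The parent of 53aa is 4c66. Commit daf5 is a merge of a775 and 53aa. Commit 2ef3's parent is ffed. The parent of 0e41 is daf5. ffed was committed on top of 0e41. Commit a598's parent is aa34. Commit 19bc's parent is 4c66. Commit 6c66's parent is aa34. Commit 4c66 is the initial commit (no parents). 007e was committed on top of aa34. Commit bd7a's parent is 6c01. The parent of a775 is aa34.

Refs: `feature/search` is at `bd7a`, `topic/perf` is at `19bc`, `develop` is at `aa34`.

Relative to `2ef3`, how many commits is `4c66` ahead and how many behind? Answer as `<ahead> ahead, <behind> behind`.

Reachable from 4c66: {4c66}.
Reachable from 2ef3: {0e41, 19bc, 2ef3, 4c66, 53aa, a775, aa34, daf5, ffed}.
Only in 4c66's history (ahead): {} — 0.
Only in 2ef3's history (behind): {0e41, 19bc, 2ef3, 53aa, a775, aa34, daf5, ffed} — 8.

0 ahead, 8 behind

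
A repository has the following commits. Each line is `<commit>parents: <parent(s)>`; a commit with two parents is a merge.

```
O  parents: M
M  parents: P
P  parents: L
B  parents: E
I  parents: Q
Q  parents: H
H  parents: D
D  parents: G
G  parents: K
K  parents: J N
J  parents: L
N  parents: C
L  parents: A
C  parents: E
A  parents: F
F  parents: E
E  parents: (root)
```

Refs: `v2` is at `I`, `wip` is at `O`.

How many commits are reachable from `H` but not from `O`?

7

Reachable from H: {A, C, D, E, F, G, H, J, K, L, N}.
Reachable from O: {A, E, F, L, M, O, P}.
In H's history but not O's: {C, D, G, H, J, K, N} — 7 commits.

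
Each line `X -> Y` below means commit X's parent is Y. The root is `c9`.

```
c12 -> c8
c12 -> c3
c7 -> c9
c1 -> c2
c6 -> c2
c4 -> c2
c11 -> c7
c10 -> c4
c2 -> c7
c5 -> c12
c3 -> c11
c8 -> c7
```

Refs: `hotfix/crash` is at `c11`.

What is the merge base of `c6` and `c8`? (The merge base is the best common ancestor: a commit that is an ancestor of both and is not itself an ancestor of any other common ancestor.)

c7

Ancestors of c6: {c2, c6, c7, c9}.
Ancestors of c8: {c7, c8, c9}.
Common ancestors: {c7, c9}.
Among these, c7 is not an ancestor of any other common ancestor — it is the merge base.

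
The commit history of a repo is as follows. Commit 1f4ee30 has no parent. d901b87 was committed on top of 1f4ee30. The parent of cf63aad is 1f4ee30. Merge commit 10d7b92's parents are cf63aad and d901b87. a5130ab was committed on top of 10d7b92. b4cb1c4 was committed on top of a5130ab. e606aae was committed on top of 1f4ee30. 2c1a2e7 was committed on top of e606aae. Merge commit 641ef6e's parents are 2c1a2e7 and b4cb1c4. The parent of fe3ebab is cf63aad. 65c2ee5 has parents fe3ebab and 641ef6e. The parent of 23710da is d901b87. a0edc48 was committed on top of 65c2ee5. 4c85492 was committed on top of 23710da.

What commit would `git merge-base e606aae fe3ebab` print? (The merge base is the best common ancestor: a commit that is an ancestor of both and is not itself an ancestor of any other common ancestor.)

Ancestors of e606aae: {1f4ee30, e606aae}.
Ancestors of fe3ebab: {1f4ee30, cf63aad, fe3ebab}.
Common ancestors: {1f4ee30}.
The only common ancestor is 1f4ee30, so it is the merge base.

1f4ee30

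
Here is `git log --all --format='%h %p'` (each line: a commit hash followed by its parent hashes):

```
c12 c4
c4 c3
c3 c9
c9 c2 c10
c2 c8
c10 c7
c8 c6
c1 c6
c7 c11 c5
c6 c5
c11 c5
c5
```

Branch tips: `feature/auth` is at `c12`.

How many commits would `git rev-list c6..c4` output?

8

Reachable from c4: {c10, c11, c2, c3, c4, c5, c6, c7, c8, c9}.
Reachable from c6: {c5, c6}.
In c4's history but not c6's: {c10, c11, c2, c3, c4, c7, c8, c9} — 8 commits.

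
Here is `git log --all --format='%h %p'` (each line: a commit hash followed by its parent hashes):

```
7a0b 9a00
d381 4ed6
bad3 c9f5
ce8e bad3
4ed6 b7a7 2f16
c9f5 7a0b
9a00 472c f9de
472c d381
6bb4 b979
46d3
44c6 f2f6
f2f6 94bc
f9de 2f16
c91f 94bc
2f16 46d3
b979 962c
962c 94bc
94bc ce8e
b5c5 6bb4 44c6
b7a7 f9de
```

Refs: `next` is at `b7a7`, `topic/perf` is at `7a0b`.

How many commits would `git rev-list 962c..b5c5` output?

Reachable from b5c5: {2f16, 44c6, 46d3, 472c, 4ed6, 6bb4, 7a0b, 94bc, 962c, 9a00, b5c5, b7a7, b979, bad3, c9f5, ce8e, d381, f2f6, f9de}.
Reachable from 962c: {2f16, 46d3, 472c, 4ed6, 7a0b, 94bc, 962c, 9a00, b7a7, bad3, c9f5, ce8e, d381, f9de}.
In b5c5's history but not 962c's: {44c6, 6bb4, b5c5, b979, f2f6} — 5 commits.

5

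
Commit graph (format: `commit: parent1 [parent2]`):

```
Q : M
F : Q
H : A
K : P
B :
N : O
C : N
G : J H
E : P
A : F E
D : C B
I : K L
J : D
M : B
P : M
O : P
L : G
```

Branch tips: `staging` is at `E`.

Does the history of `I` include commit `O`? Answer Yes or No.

Ancestors of I (commits reachable by following parents): {A, B, C, D, E, F, G, H, I, J, K, L, M, N, O, P, Q}.
O is in that set, so it is an ancestor of I.

Yes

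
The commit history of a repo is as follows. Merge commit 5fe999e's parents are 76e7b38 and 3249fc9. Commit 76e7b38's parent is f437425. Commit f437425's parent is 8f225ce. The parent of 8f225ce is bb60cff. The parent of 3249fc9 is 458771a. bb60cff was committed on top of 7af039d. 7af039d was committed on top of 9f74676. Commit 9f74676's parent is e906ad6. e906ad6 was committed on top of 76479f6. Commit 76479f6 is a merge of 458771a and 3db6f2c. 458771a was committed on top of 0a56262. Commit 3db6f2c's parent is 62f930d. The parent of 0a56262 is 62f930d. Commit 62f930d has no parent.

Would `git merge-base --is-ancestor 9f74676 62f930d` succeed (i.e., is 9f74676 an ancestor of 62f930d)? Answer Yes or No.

No

Ancestors of 62f930d: {62f930d}.
9f74676 is not in that set, so it is not an ancestor of 62f930d.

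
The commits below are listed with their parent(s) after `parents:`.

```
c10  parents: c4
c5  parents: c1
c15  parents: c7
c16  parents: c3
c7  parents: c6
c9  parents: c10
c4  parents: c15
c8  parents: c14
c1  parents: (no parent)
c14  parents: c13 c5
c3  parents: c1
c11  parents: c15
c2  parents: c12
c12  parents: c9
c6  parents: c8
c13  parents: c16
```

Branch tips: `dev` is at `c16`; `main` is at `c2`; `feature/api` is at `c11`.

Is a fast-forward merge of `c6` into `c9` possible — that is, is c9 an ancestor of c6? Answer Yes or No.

No

A fast-forward from c9 to c6 is possible iff c9 is an ancestor of c6.
Ancestors of c6: {c1, c13, c14, c16, c3, c5, c6, c8}.
c9 is not among them, so fast-forward is not possible.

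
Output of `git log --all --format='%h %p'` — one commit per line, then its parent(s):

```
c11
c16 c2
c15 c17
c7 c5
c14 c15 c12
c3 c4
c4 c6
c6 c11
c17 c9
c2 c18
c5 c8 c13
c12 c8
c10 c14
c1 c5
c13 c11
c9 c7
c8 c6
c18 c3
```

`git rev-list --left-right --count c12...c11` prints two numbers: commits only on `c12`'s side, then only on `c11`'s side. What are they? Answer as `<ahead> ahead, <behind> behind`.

Reachable from c12: {c11, c12, c6, c8}.
Reachable from c11: {c11}.
Only in c12's history (ahead): {c12, c6, c8} — 3.
Only in c11's history (behind): {} — 0.

3 ahead, 0 behind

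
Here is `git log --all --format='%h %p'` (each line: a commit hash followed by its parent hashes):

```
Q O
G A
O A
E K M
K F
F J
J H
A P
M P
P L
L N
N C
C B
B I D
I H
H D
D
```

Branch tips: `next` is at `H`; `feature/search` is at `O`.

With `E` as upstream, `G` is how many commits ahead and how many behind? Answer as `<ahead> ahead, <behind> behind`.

Reachable from G: {A, B, C, D, G, H, I, L, N, P}.
Reachable from E: {B, C, D, E, F, H, I, J, K, L, M, N, P}.
Only in G's history (ahead): {A, G} — 2.
Only in E's history (behind): {E, F, J, K, M} — 5.

2 ahead, 5 behind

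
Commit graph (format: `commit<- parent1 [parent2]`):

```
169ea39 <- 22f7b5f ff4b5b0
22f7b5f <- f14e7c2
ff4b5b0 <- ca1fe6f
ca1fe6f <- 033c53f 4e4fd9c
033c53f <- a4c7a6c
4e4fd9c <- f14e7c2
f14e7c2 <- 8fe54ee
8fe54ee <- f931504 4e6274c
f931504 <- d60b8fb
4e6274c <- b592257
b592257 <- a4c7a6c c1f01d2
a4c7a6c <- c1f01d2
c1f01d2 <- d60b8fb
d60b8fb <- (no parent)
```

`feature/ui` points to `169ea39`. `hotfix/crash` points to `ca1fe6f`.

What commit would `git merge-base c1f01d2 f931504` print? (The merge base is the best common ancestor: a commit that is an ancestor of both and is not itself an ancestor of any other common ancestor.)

d60b8fb

Ancestors of c1f01d2: {c1f01d2, d60b8fb}.
Ancestors of f931504: {d60b8fb, f931504}.
Common ancestors: {d60b8fb}.
The only common ancestor is d60b8fb, so it is the merge base.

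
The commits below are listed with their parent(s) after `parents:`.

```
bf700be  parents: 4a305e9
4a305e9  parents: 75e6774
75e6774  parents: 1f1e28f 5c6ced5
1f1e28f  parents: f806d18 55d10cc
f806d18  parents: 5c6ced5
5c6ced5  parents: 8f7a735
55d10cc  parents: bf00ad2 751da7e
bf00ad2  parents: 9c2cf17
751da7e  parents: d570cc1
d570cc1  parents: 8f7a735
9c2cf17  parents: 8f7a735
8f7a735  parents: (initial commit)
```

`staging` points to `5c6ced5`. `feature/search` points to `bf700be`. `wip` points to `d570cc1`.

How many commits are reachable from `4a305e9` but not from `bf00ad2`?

8

Reachable from 4a305e9: {1f1e28f, 4a305e9, 55d10cc, 5c6ced5, 751da7e, 75e6774, 8f7a735, 9c2cf17, bf00ad2, d570cc1, f806d18}.
Reachable from bf00ad2: {8f7a735, 9c2cf17, bf00ad2}.
In 4a305e9's history but not bf00ad2's: {1f1e28f, 4a305e9, 55d10cc, 5c6ced5, 751da7e, 75e6774, d570cc1, f806d18} — 8 commits.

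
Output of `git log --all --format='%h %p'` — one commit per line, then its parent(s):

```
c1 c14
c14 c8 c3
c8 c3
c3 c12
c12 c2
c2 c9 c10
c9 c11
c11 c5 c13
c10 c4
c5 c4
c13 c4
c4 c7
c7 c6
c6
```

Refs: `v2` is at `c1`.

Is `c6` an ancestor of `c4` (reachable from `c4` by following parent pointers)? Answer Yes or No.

Ancestors of c4 (commits reachable by following parents): {c4, c6, c7}.
c6 is in that set, so it is an ancestor of c4.

Yes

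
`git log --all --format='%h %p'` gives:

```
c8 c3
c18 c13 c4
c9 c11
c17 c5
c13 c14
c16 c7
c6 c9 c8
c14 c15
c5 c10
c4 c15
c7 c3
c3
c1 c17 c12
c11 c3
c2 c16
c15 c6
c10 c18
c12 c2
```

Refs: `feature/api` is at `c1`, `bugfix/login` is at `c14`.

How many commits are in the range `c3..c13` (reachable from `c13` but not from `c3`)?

7

Reachable from c13: {c11, c13, c14, c15, c3, c6, c8, c9}.
Reachable from c3: {c3}.
In c13's history but not c3's: {c11, c13, c14, c15, c6, c8, c9} — 7 commits.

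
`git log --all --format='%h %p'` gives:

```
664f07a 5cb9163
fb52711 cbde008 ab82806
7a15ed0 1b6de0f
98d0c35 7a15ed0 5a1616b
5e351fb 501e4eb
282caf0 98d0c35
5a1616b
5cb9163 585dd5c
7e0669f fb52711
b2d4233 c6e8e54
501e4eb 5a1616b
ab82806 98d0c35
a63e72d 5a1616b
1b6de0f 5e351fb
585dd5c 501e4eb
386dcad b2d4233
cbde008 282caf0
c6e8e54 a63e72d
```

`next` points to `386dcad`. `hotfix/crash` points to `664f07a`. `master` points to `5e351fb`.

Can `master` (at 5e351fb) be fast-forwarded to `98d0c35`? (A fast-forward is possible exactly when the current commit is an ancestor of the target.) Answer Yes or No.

Yes

A fast-forward from 5e351fb to 98d0c35 is possible iff 5e351fb is an ancestor of 98d0c35.
Ancestors of 98d0c35: {1b6de0f, 501e4eb, 5a1616b, 5e351fb, 7a15ed0, 98d0c35}.
5e351fb is among them, so fast-forward is possible.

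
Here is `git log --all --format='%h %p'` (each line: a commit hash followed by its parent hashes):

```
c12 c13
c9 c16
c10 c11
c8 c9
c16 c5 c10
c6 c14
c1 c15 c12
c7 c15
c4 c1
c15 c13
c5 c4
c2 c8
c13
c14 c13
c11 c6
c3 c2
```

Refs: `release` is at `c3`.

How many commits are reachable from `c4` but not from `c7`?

3

Reachable from c4: {c1, c12, c13, c15, c4}.
Reachable from c7: {c13, c15, c7}.
In c4's history but not c7's: {c1, c12, c4} — 3 commits.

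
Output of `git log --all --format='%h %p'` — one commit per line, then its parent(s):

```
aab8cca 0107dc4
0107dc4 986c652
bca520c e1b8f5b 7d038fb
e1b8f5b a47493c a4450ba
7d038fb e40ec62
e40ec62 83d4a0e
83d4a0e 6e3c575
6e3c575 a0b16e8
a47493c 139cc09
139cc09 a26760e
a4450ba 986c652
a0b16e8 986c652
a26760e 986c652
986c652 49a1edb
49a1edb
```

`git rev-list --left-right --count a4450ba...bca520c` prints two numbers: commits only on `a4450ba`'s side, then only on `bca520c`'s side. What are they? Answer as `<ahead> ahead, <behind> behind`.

0 ahead, 10 behind

Reachable from a4450ba: {49a1edb, 986c652, a4450ba}.
Reachable from bca520c: {139cc09, 49a1edb, 6e3c575, 7d038fb, 83d4a0e, 986c652, a0b16e8, a26760e, a4450ba, a47493c, bca520c, e1b8f5b, e40ec62}.
Only in a4450ba's history (ahead): {} — 0.
Only in bca520c's history (behind): {139cc09, 6e3c575, 7d038fb, 83d4a0e, a0b16e8, a26760e, a47493c, bca520c, e1b8f5b, e40ec62} — 10.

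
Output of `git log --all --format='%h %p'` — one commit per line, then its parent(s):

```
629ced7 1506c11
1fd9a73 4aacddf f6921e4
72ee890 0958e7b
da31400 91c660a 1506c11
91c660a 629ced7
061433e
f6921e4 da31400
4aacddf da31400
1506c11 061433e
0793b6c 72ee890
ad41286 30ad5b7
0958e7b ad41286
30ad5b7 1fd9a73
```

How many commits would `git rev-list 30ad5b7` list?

Walking parent pointers from 30ad5b7: reachable set = {061433e, 1506c11, 1fd9a73, 30ad5b7, 4aacddf, 629ced7, 91c660a, da31400, f6921e4}.
That is 9 commits.

9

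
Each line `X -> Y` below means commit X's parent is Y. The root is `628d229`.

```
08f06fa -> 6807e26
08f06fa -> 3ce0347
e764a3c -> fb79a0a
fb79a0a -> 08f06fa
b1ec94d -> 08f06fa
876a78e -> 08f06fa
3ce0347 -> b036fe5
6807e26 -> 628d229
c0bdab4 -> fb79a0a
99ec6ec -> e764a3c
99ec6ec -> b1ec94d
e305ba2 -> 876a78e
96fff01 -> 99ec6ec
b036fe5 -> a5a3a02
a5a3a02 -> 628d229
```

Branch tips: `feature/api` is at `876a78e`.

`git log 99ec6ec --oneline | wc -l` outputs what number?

10

Walking parent pointers from 99ec6ec: reachable set = {08f06fa, 3ce0347, 628d229, 6807e26, 99ec6ec, a5a3a02, b036fe5, b1ec94d, e764a3c, fb79a0a}.
That is 10 commits.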